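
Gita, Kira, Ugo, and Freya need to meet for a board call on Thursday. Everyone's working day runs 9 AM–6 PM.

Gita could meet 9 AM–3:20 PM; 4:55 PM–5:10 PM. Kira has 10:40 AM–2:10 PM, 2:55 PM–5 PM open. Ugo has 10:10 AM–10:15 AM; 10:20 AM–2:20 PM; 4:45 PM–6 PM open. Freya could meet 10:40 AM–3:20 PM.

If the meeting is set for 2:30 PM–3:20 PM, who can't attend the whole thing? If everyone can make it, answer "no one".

Kira, Ugo

Gita: free for 14:30-15:20. Kira: not fully free for 14:30-15:20. Ugo: not fully free for 14:30-15:20. Freya: free for 14:30-15:20.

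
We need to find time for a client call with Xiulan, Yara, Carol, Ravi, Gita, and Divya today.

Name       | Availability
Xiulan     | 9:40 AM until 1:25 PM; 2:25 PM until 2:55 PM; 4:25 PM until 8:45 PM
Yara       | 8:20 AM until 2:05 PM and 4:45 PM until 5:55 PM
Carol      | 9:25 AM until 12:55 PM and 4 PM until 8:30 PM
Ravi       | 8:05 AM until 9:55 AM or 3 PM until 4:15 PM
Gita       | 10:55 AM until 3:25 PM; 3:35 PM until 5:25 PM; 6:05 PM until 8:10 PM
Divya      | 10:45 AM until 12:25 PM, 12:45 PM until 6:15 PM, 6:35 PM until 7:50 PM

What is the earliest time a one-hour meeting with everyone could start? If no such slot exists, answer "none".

Xiulan ∩ Yara: 09:40-13:25, 16:45-17:55.
Xiulan ∩ Yara ∩ Carol: 09:40-12:55, 16:45-17:55.
Xiulan ∩ Yara ∩ Carol ∩ Ravi: 09:40-09:55.
Xiulan ∩ Yara ∩ Carol ∩ Ravi ∩ Gita: ∅.
Xiulan ∩ Yara ∩ Carol ∩ Ravi ∩ Gita ∩ Divya: ∅.
There is no time when everyone is free.
No common window is at least 60 minutes long.

none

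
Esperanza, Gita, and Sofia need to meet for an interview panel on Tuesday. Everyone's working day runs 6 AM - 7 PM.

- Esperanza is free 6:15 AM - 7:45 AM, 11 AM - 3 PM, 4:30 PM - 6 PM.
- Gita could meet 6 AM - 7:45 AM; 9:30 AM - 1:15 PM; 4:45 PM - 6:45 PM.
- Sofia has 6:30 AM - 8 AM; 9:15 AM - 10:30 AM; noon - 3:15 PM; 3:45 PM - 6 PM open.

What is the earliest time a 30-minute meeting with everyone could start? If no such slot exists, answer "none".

Esperanza ∩ Gita: 06:15-07:45, 11:00-13:15, 16:45-18:00.
Esperanza ∩ Gita ∩ Sofia: 06:30-07:45, 12:00-13:15, 16:45-18:00.
The first common window of at least 30 minutes is 06:30-07:45, so the earliest start is 06:30.

06:30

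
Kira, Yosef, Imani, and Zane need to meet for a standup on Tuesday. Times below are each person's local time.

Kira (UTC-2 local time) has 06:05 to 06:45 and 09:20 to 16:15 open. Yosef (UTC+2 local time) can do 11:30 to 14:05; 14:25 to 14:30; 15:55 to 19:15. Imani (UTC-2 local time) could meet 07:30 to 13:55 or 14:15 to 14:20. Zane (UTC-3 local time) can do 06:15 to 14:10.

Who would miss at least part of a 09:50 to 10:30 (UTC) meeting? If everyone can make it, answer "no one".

Kira in UTC: 08:05-08:45, 11:20-18:15 (add 2h to convert from UTC-2).
Yosef in UTC: 09:30-12:05, 12:25-12:30, 13:55-17:15 (subtract 2h to convert from UTC+2).
Imani in UTC: 09:30-15:55, 16:15-16:20 (add 2h to convert from UTC-2).
Zane in UTC: 09:15-17:10 (add 3h to convert from UTC-3).
Kira: not fully free for 09:50-10:30. Yosef: free for 09:50-10:30. Imani: free for 09:50-10:30. Zane: free for 09:50-10:30.

Kira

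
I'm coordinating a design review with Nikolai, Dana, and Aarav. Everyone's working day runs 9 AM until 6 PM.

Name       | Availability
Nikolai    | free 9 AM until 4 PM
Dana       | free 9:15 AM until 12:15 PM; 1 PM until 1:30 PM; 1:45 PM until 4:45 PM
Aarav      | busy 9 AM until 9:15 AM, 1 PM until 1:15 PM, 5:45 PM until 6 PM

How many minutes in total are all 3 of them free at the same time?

330

Nikolai free: 09:00-16:00.
Dana free: 09:15-12:15, 13:00-13:30, 13:45-16:45.
Aarav free: 09:15-13:00, 13:15-17:45 (invert busy blocks within the working day).
Nikolai ∩ Dana: 09:15-12:15, 13:00-13:30, 13:45-16:00.
Nikolai ∩ Dana ∩ Aarav: 09:15-12:15, 13:15-13:30, 13:45-16:00.
Those are the intersection windows.
Summing the common windows: 180 + 15 + 135 = 330 minutes.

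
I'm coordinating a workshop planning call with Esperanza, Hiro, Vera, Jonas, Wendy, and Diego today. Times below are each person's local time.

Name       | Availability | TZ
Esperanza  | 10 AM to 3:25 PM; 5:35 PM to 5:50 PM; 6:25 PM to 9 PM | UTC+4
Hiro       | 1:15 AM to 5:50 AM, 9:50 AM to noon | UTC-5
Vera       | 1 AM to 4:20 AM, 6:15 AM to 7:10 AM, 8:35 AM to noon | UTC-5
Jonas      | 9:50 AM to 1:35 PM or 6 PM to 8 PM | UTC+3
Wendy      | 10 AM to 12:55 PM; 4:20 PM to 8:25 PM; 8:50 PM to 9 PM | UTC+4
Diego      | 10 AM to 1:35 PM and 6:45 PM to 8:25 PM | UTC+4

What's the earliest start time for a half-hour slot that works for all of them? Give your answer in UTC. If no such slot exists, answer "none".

Esperanza in UTC: 06:00-11:25, 13:35-13:50, 14:25-17:00 (subtract 4h to convert from UTC+4).
Hiro in UTC: 06:15-10:50, 14:50-17:00 (add 5h to convert from UTC-5).
Vera in UTC: 06:00-09:20, 11:15-12:10, 13:35-17:00 (add 5h to convert from UTC-5).
Jonas in UTC: 06:50-10:35, 15:00-17:00 (subtract 3h to convert from UTC+3).
Wendy in UTC: 06:00-08:55, 12:20-16:25, 16:50-17:00 (subtract 4h to convert from UTC+4).
Diego in UTC: 06:00-09:35, 14:45-16:25 (subtract 4h to convert from UTC+4).
Esperanza ∩ Hiro: 06:15-10:50, 14:50-17:00.
Esperanza ∩ Hiro ∩ Vera: 06:15-09:20, 14:50-17:00.
Esperanza ∩ Hiro ∩ Vera ∩ Jonas: 06:50-09:20, 15:00-17:00.
Esperanza ∩ Hiro ∩ Vera ∩ Jonas ∩ Wendy: 06:50-08:55, 15:00-16:25, 16:50-17:00.
Esperanza ∩ Hiro ∩ Vera ∩ Jonas ∩ Wendy ∩ Diego: 06:50-08:55, 15:00-16:25.
The first common window of at least 30 minutes is 06:50-08:55, so the earliest start is 06:50.

06:50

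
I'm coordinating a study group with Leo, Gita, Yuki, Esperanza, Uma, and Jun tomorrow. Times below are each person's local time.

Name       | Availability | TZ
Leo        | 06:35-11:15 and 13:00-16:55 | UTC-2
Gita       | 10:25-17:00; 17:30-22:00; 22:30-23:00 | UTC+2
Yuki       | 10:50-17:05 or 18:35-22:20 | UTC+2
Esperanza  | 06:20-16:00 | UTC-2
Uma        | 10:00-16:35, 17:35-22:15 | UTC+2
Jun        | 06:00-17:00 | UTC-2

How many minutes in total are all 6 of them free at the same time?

Leo in UTC: 08:35-13:15, 15:00-18:55 (add 2h to convert from UTC-2).
Gita in UTC: 08:25-15:00, 15:30-20:00, 20:30-21:00 (subtract 2h to convert from UTC+2).
Yuki in UTC: 08:50-15:05, 16:35-20:20 (subtract 2h to convert from UTC+2).
Esperanza in UTC: 08:20-18:00 (add 2h to convert from UTC-2).
Uma in UTC: 08:00-14:35, 15:35-20:15 (subtract 2h to convert from UTC+2).
Jun in UTC: 08:00-19:00 (add 2h to convert from UTC-2).
Leo ∩ Gita: 08:35-13:15, 15:30-18:55.
Leo ∩ Gita ∩ Yuki: 08:50-13:15, 16:35-18:55.
Leo ∩ Gita ∩ Yuki ∩ Esperanza: 08:50-13:15, 16:35-18:00.
Leo ∩ Gita ∩ Yuki ∩ Esperanza ∩ Uma: 08:50-13:15, 16:35-18:00.
Leo ∩ Gita ∩ Yuki ∩ Esperanza ∩ Uma ∩ Jun: 08:50-13:15, 16:35-18:00.
So the common availability across everyone is 08:50-13:15, 16:35-18:00.
Summing the common windows: 265 + 85 = 350 minutes.

350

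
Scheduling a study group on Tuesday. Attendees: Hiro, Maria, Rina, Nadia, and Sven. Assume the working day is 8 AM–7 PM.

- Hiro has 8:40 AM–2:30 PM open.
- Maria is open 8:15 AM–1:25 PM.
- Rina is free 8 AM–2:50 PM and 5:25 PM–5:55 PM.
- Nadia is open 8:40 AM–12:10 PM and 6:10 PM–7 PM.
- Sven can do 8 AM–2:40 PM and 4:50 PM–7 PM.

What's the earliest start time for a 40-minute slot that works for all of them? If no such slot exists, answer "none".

Hiro ∩ Maria: 08:40-13:25.
Hiro ∩ Maria ∩ Rina: 08:40-13:25.
Hiro ∩ Maria ∩ Rina ∩ Nadia: 08:40-12:10.
Hiro ∩ Maria ∩ Rina ∩ Nadia ∩ Sven: 08:40-12:10.
Those are the intersection windows.
The first common window of at least 40 minutes is 08:40-12:10, so the earliest start is 08:40.

08:40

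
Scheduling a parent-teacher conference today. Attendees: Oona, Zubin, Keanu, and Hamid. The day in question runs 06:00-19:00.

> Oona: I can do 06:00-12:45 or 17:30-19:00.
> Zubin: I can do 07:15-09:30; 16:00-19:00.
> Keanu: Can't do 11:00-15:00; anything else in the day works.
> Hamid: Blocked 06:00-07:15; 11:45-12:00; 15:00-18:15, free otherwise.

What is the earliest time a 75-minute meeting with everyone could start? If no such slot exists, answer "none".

Oona free: 06:00-12:45, 17:30-19:00.
Zubin free: 07:15-09:30, 16:00-19:00.
Keanu free: 06:00-11:00, 15:00-19:00 (invert busy blocks within the working day).
Hamid free: 07:15-11:45, 12:00-15:00, 18:15-19:00 (invert busy blocks within the working day).
Oona ∩ Zubin: 07:15-09:30, 17:30-19:00.
Oona ∩ Zubin ∩ Keanu: 07:15-09:30, 17:30-19:00.
Oona ∩ Zubin ∩ Keanu ∩ Hamid: 07:15-09:30, 18:15-19:00.
Those are the intersection windows.
The first common window of at least 75 minutes is 07:15-09:30, so the earliest start is 07:15.

07:15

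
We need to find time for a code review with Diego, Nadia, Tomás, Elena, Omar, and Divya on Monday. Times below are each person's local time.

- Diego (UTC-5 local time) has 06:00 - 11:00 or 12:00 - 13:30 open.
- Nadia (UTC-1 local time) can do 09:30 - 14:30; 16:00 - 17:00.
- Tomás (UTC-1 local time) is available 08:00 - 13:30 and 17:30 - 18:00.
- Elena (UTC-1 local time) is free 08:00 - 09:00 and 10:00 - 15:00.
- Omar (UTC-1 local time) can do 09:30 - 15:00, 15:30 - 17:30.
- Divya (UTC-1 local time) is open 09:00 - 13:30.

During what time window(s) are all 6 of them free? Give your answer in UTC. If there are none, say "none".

11:00-14:30

Diego in UTC: 11:00-16:00, 17:00-18:30 (add 5h to convert from UTC-5).
Nadia in UTC: 10:30-15:30, 17:00-18:00 (add 1h to convert from UTC-1).
Tomás in UTC: 09:00-14:30, 18:30-19:00 (add 1h to convert from UTC-1).
Elena in UTC: 09:00-10:00, 11:00-16:00 (add 1h to convert from UTC-1).
Omar in UTC: 10:30-16:00, 16:30-18:30 (add 1h to convert from UTC-1).
Divya in UTC: 10:00-14:30 (add 1h to convert from UTC-1).
Diego ∩ Nadia: 11:00-15:30, 17:00-18:00.
Diego ∩ Nadia ∩ Tomás: 11:00-14:30.
Diego ∩ Nadia ∩ Tomás ∩ Elena: 11:00-14:30.
Diego ∩ Nadia ∩ Tomás ∩ Elena ∩ Omar: 11:00-14:30.
Diego ∩ Nadia ∩ Tomás ∩ Elena ∩ Omar ∩ Divya: 11:00-14:30.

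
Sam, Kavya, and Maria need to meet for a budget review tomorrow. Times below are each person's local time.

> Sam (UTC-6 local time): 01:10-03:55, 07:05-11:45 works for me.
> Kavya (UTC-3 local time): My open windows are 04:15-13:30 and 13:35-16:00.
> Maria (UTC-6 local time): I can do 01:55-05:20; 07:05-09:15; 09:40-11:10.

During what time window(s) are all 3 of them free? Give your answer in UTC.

Sam in UTC: 07:10-09:55, 13:05-17:45 (add 6h to convert from UTC-6).
Kavya in UTC: 07:15-16:30, 16:35-19:00 (add 3h to convert from UTC-3).
Maria in UTC: 07:55-11:20, 13:05-15:15, 15:40-17:10 (add 6h to convert from UTC-6).
Sam ∩ Kavya: 07:15-09:55, 13:05-16:30, 16:35-17:45.
Sam ∩ Kavya ∩ Maria: 07:55-09:55, 13:05-15:15, 15:40-16:30, 16:35-17:10.

07:55-09:55, 13:05-15:15, 15:40-16:30, 16:35-17:10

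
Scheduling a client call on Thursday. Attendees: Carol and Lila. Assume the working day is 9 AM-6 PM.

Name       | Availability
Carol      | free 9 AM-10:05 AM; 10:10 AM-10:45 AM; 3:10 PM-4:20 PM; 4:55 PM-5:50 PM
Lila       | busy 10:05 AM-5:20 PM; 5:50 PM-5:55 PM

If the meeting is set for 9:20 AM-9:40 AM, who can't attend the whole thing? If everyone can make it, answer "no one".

Carol free: 09:00-10:05, 10:10-10:45, 15:10-16:20, 16:55-17:50.
Lila free: 09:00-10:05, 17:20-17:50, 17:55-18:00 (invert busy blocks within the working day).
Carol: free for 09:20-09:40. Lila: free for 09:20-09:40.

no one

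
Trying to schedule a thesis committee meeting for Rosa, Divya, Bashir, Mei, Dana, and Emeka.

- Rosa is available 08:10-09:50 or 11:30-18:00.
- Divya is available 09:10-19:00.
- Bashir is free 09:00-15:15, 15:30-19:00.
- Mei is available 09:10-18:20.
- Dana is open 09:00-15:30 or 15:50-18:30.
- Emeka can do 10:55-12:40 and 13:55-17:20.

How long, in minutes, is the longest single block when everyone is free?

90

Rosa ∩ Divya: 09:10-09:50, 11:30-18:00.
Rosa ∩ Divya ∩ Bashir: 09:10-09:50, 11:30-15:15, 15:30-18:00.
Rosa ∩ Divya ∩ Bashir ∩ Mei: 09:10-09:50, 11:30-15:15, 15:30-18:00.
Rosa ∩ Divya ∩ Bashir ∩ Mei ∩ Dana: 09:10-09:50, 11:30-15:15, 15:50-18:00.
Rosa ∩ Divya ∩ Bashir ∩ Mei ∩ Dana ∩ Emeka: 11:30-12:40, 13:55-15:15, 15:50-17:20.
So the common availability across everyone is 11:30-12:40, 13:55-15:15, 15:50-17:20.
The longest is 15:50-17:20 at 90 minutes.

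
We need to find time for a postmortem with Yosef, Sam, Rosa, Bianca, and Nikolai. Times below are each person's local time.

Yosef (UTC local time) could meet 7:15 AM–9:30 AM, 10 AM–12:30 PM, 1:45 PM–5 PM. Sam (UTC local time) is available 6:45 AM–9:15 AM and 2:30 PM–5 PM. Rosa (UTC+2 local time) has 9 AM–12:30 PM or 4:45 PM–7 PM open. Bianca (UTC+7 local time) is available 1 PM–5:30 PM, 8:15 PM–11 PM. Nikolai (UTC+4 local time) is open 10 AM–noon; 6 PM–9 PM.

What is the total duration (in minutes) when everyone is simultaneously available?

Yosef in UTC: 07:15-09:30, 10:00-12:30, 13:45-17:00.
Sam in UTC: 06:45-09:15, 14:30-17:00.
Rosa in UTC: 07:00-10:30, 14:45-17:00 (subtract 2h to convert from UTC+2).
Bianca in UTC: 06:00-10:30, 13:15-16:00 (subtract 7h to convert from UTC+7).
Nikolai in UTC: 06:00-08:00, 14:00-17:00 (subtract 4h to convert from UTC+4).
Yosef ∩ Sam: 07:15-09:15, 14:30-17:00.
Yosef ∩ Sam ∩ Rosa: 07:15-09:15, 14:45-17:00.
Yosef ∩ Sam ∩ Rosa ∩ Bianca: 07:15-09:15, 14:45-16:00.
Yosef ∩ Sam ∩ Rosa ∩ Bianca ∩ Nikolai: 07:15-08:00, 14:45-16:00.
Those are the intersection windows.
Summing the common windows: 45 + 75 = 120 minutes.

120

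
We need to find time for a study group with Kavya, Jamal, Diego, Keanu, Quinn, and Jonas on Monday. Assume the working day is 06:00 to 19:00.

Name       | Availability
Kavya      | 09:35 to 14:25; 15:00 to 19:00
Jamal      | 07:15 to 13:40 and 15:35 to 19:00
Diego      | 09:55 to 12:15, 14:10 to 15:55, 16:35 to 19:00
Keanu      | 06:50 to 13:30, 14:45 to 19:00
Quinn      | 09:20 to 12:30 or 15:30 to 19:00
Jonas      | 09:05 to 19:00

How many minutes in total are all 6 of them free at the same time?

Kavya ∩ Jamal: 09:35-13:40, 15:35-19:00.
Kavya ∩ Jamal ∩ Diego: 09:55-12:15, 15:35-15:55, 16:35-19:00.
Kavya ∩ Jamal ∩ Diego ∩ Keanu: 09:55-12:15, 15:35-15:55, 16:35-19:00.
Kavya ∩ Jamal ∩ Diego ∩ Keanu ∩ Quinn: 09:55-12:15, 15:35-15:55, 16:35-19:00.
Kavya ∩ Jamal ∩ Diego ∩ Keanu ∩ Quinn ∩ Jonas: 09:55-12:15, 15:35-15:55, 16:35-19:00.
Summing the common windows: 140 + 20 + 145 = 305 minutes.

305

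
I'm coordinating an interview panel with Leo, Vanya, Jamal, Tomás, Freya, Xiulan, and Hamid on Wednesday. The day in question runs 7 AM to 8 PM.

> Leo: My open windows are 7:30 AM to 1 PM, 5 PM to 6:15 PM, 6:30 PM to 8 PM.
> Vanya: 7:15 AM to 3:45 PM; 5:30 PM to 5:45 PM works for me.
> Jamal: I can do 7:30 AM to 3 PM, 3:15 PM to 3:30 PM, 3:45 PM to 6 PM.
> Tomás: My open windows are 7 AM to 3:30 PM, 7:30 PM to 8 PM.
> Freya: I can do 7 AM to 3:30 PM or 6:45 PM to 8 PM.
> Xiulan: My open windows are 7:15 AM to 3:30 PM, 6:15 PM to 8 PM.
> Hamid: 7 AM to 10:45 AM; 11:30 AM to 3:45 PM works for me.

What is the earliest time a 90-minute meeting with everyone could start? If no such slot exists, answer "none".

07:30

Leo ∩ Vanya: 07:30-13:00, 17:30-17:45.
Leo ∩ Vanya ∩ Jamal: 07:30-13:00, 17:30-17:45.
Leo ∩ Vanya ∩ Jamal ∩ Tomás: 07:30-13:00.
Leo ∩ Vanya ∩ Jamal ∩ Tomás ∩ Freya: 07:30-13:00.
Leo ∩ Vanya ∩ Jamal ∩ Tomás ∩ Freya ∩ Xiulan: 07:30-13:00.
Leo ∩ Vanya ∩ Jamal ∩ Tomás ∩ Freya ∩ Xiulan ∩ Hamid: 07:30-10:45, 11:30-13:00.
The first common window of at least 90 minutes is 07:30-10:45, so the earliest start is 07:30.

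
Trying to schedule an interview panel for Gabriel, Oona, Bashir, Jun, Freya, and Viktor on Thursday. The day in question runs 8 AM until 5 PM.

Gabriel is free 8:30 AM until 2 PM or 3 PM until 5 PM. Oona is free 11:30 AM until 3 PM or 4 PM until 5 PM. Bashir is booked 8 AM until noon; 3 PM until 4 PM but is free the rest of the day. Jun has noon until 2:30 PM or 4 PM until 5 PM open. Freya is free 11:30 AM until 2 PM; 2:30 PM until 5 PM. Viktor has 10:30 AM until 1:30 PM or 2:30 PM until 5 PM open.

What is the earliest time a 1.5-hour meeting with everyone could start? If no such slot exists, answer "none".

12:00

Gabriel free: 08:30-14:00, 15:00-17:00.
Oona free: 11:30-15:00, 16:00-17:00.
Bashir free: 12:00-15:00, 16:00-17:00 (invert busy blocks within the working day).
Jun free: 12:00-14:30, 16:00-17:00.
Freya free: 11:30-14:00, 14:30-17:00.
Viktor free: 10:30-13:30, 14:30-17:00.
Gabriel ∩ Oona: 11:30-14:00, 16:00-17:00.
Gabriel ∩ Oona ∩ Bashir: 12:00-14:00, 16:00-17:00.
Gabriel ∩ Oona ∩ Bashir ∩ Jun: 12:00-14:00, 16:00-17:00.
Gabriel ∩ Oona ∩ Bashir ∩ Jun ∩ Freya: 12:00-14:00, 16:00-17:00.
Gabriel ∩ Oona ∩ Bashir ∩ Jun ∩ Freya ∩ Viktor: 12:00-13:30, 16:00-17:00.
The first common window of at least 90 minutes is 12:00-13:30, so the earliest start is 12:00.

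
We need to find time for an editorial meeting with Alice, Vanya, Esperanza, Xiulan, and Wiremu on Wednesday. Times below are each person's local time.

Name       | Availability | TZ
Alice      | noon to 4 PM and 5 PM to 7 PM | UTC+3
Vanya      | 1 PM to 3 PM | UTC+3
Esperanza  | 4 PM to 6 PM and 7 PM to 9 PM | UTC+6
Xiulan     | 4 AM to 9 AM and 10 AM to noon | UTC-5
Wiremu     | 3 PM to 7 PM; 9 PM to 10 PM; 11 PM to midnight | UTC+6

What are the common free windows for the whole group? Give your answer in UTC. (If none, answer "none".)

10:00-12:00

Alice in UTC: 09:00-13:00, 14:00-16:00 (subtract 3h to convert from UTC+3).
Vanya in UTC: 10:00-12:00 (subtract 3h to convert from UTC+3).
Esperanza in UTC: 10:00-12:00, 13:00-15:00 (subtract 6h to convert from UTC+6).
Xiulan in UTC: 09:00-14:00, 15:00-17:00 (add 5h to convert from UTC-5).
Wiremu in UTC: 09:00-13:00, 15:00-16:00, 17:00-18:00 (subtract 6h to convert from UTC+6).
Alice ∩ Vanya: 10:00-12:00.
Alice ∩ Vanya ∩ Esperanza: 10:00-12:00.
Alice ∩ Vanya ∩ Esperanza ∩ Xiulan: 10:00-12:00.
Alice ∩ Vanya ∩ Esperanza ∩ Xiulan ∩ Wiremu: 10:00-12:00.
Those are the intersection windows.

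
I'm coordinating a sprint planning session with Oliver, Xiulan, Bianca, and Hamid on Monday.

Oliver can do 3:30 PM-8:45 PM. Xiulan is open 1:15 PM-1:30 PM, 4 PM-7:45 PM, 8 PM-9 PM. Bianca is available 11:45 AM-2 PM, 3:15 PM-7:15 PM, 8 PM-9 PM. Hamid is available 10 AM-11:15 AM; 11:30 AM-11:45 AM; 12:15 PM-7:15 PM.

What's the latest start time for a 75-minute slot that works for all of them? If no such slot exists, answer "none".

Oliver ∩ Xiulan: 16:00-19:45, 20:00-20:45.
Oliver ∩ Xiulan ∩ Bianca: 16:00-19:15, 20:00-20:45.
Oliver ∩ Xiulan ∩ Bianca ∩ Hamid: 16:00-19:15.
The last common window of at least 75 minutes is 16:00-19:15; a 75-minute meeting can start as late as 18:00 and still end by 19:15.

18:00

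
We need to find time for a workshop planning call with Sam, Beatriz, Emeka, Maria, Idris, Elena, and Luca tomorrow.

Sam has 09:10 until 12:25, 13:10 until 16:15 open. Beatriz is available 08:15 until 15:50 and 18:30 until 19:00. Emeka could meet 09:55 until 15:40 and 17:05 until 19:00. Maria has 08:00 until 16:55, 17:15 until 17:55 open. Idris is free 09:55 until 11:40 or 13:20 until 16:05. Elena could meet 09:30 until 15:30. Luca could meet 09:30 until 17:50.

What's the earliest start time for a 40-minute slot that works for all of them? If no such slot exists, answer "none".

Sam ∩ Beatriz: 09:10-12:25, 13:10-15:50.
Sam ∩ Beatriz ∩ Emeka: 09:55-12:25, 13:10-15:40.
Sam ∩ Beatriz ∩ Emeka ∩ Maria: 09:55-12:25, 13:10-15:40.
Sam ∩ Beatriz ∩ Emeka ∩ Maria ∩ Idris: 09:55-11:40, 13:20-15:40.
Sam ∩ Beatriz ∩ Emeka ∩ Maria ∩ Idris ∩ Elena: 09:55-11:40, 13:20-15:30.
Sam ∩ Beatriz ∩ Emeka ∩ Maria ∩ Idris ∩ Elena ∩ Luca: 09:55-11:40, 13:20-15:30.
The first common window of at least 40 minutes is 09:55-11:40, so the earliest start is 09:55.

09:55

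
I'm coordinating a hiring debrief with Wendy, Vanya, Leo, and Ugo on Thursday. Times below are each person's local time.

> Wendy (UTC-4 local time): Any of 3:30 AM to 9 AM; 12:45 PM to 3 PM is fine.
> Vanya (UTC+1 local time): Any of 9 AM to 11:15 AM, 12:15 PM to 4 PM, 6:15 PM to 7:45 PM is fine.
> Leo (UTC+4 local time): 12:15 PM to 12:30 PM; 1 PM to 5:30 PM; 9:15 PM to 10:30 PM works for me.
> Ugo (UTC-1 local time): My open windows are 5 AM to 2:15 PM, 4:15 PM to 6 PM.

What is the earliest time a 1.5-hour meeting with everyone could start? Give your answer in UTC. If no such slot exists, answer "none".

Wendy in UTC: 07:30-13:00, 16:45-19:00 (add 4h to convert from UTC-4).
Vanya in UTC: 08:00-10:15, 11:15-15:00, 17:15-18:45 (subtract 1h to convert from UTC+1).
Leo in UTC: 08:15-08:30, 09:00-13:30, 17:15-18:30 (subtract 4h to convert from UTC+4).
Ugo in UTC: 06:00-15:15, 17:15-19:00 (add 1h to convert from UTC-1).
Wendy ∩ Vanya: 08:00-10:15, 11:15-13:00, 17:15-18:45.
Wendy ∩ Vanya ∩ Leo: 08:15-08:30, 09:00-10:15, 11:15-13:00, 17:15-18:30.
Wendy ∩ Vanya ∩ Leo ∩ Ugo: 08:15-08:30, 09:00-10:15, 11:15-13:00, 17:15-18:30.
Those are the intersection windows.
The first common window of at least 90 minutes is 11:15-13:00, so the earliest start is 11:15.

11:15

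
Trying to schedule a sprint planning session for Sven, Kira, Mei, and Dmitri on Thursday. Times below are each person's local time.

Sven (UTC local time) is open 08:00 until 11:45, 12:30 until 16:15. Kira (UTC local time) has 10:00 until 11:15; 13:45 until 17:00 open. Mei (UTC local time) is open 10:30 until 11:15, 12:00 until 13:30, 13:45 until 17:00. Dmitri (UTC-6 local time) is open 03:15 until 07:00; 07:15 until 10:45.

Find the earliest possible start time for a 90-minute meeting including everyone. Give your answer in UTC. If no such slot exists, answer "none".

13:45

Sven in UTC: 08:00-11:45, 12:30-16:15.
Kira in UTC: 10:00-11:15, 13:45-17:00.
Mei in UTC: 10:30-11:15, 12:00-13:30, 13:45-17:00.
Dmitri in UTC: 09:15-13:00, 13:15-16:45 (add 6h to convert from UTC-6).
Sven ∩ Kira: 10:00-11:15, 13:45-16:15.
Sven ∩ Kira ∩ Mei: 10:30-11:15, 13:45-16:15.
Sven ∩ Kira ∩ Mei ∩ Dmitri: 10:30-11:15, 13:45-16:15.
The first common window of at least 90 minutes is 13:45-16:15, so the earliest start is 13:45.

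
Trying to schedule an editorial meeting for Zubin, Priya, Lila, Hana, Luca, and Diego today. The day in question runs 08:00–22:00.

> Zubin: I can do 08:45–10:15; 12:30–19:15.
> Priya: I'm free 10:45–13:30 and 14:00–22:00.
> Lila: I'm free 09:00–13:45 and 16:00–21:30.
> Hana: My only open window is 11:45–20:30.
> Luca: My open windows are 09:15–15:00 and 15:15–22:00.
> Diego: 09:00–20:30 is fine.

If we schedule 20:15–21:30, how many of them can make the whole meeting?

3

Priya, Lila, and Luca can make the full 20:15-21:30 slot — that's 3.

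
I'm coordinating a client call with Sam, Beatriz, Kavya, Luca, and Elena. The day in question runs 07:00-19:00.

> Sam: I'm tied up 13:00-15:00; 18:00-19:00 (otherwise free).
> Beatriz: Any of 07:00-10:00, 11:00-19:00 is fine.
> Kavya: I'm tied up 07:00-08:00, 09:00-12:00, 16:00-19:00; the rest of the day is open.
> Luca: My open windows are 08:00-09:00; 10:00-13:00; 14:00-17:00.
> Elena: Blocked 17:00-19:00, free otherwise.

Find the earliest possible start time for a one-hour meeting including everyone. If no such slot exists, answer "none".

Sam free: 07:00-13:00, 15:00-18:00 (invert busy blocks within the working day).
Beatriz free: 07:00-10:00, 11:00-19:00.
Kavya free: 08:00-09:00, 12:00-16:00 (invert busy blocks within the working day).
Luca free: 08:00-09:00, 10:00-13:00, 14:00-17:00.
Elena free: 07:00-17:00 (invert busy blocks within the working day).
Sam ∩ Beatriz: 07:00-10:00, 11:00-13:00, 15:00-18:00.
Sam ∩ Beatriz ∩ Kavya: 08:00-09:00, 12:00-13:00, 15:00-16:00.
Sam ∩ Beatriz ∩ Kavya ∩ Luca: 08:00-09:00, 12:00-13:00, 15:00-16:00.
Sam ∩ Beatriz ∩ Kavya ∩ Luca ∩ Elena: 08:00-09:00, 12:00-13:00, 15:00-16:00.
So the common availability across everyone is 08:00-09:00, 12:00-13:00, 15:00-16:00.
The first common window of at least 60 minutes is 08:00-09:00, so the earliest start is 08:00.

08:00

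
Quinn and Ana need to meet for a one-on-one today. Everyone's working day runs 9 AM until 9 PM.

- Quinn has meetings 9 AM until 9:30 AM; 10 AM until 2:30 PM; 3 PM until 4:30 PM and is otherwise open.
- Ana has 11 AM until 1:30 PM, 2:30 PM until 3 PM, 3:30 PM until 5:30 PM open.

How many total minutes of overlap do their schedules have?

90

Quinn free: 09:30-10:00, 14:30-15:00, 16:30-21:00 (invert busy blocks within the working day).
Ana free: 11:00-13:30, 14:30-15:00, 15:30-17:30.
Quinn ∩ Ana: 14:30-15:00, 16:30-17:30.
Summing the common windows: 30 + 60 = 90 minutes.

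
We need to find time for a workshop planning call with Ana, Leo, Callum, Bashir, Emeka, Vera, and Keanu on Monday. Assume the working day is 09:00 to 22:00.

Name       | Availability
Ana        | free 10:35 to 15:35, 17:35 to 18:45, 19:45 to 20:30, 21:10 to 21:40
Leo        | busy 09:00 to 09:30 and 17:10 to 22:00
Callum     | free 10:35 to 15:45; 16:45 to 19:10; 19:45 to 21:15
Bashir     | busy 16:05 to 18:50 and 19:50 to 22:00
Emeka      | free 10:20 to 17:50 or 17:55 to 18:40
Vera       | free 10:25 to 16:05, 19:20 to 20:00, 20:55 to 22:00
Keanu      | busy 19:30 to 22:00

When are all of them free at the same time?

Ana free: 10:35-15:35, 17:35-18:45, 19:45-20:30, 21:10-21:40.
Leo free: 09:30-17:10 (invert busy blocks within the working day).
Callum free: 10:35-15:45, 16:45-19:10, 19:45-21:15.
Bashir free: 09:00-16:05, 18:50-19:50 (invert busy blocks within the working day).
Emeka free: 10:20-17:50, 17:55-18:40.
Vera free: 10:25-16:05, 19:20-20:00, 20:55-22:00.
Keanu free: 09:00-19:30 (invert busy blocks within the working day).
Ana ∩ Leo: 10:35-15:35.
Ana ∩ Leo ∩ Callum: 10:35-15:35.
Ana ∩ Leo ∩ Callum ∩ Bashir: 10:35-15:35.
Ana ∩ Leo ∩ Callum ∩ Bashir ∩ Emeka: 10:35-15:35.
Ana ∩ Leo ∩ Callum ∩ Bashir ∩ Emeka ∩ Vera: 10:35-15:35.
Ana ∩ Leo ∩ Callum ∩ Bashir ∩ Emeka ∩ Vera ∩ Keanu: 10:35-15:35.

10:35-15:35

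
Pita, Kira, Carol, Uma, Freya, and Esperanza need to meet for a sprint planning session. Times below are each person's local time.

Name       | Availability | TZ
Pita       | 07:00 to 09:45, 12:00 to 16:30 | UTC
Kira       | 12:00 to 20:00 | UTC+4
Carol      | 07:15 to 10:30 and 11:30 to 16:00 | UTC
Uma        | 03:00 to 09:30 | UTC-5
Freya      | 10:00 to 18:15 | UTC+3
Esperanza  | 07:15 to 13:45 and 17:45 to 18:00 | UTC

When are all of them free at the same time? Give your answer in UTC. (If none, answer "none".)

Pita in UTC: 07:00-09:45, 12:00-16:30.
Kira in UTC: 08:00-16:00 (subtract 4h to convert from UTC+4).
Carol in UTC: 07:15-10:30, 11:30-16:00.
Uma in UTC: 08:00-14:30 (add 5h to convert from UTC-5).
Freya in UTC: 07:00-15:15 (subtract 3h to convert from UTC+3).
Esperanza in UTC: 07:15-13:45, 17:45-18:00.
Pita ∩ Kira: 08:00-09:45, 12:00-16:00.
Pita ∩ Kira ∩ Carol: 08:00-09:45, 12:00-16:00.
Pita ∩ Kira ∩ Carol ∩ Uma: 08:00-09:45, 12:00-14:30.
Pita ∩ Kira ∩ Carol ∩ Uma ∩ Freya: 08:00-09:45, 12:00-14:30.
Pita ∩ Kira ∩ Carol ∩ Uma ∩ Freya ∩ Esperanza: 08:00-09:45, 12:00-13:45.
So the common availability across everyone is 08:00-09:45, 12:00-13:45.

08:00-09:45, 12:00-13:45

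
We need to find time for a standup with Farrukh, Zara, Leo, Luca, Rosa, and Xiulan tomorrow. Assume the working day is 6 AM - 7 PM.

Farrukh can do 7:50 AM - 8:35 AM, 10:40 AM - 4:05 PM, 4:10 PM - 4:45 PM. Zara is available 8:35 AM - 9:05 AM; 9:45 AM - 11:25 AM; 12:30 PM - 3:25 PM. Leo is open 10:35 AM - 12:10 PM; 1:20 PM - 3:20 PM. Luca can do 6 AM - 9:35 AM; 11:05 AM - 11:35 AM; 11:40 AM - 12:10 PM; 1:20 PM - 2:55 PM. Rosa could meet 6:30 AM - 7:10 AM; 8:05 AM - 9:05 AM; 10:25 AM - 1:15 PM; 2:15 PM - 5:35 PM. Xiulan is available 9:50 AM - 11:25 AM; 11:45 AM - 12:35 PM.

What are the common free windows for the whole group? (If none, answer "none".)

Farrukh ∩ Zara: 10:40-11:25, 12:30-15:25.
Farrukh ∩ Zara ∩ Leo: 10:40-11:25, 13:20-15:20.
Farrukh ∩ Zara ∩ Leo ∩ Luca: 11:05-11:25, 13:20-14:55.
Farrukh ∩ Zara ∩ Leo ∩ Luca ∩ Rosa: 11:05-11:25, 14:15-14:55.
Farrukh ∩ Zara ∩ Leo ∩ Luca ∩ Rosa ∩ Xiulan: 11:05-11:25.
So the common availability across everyone is 11:05-11:25.

11:05-11:25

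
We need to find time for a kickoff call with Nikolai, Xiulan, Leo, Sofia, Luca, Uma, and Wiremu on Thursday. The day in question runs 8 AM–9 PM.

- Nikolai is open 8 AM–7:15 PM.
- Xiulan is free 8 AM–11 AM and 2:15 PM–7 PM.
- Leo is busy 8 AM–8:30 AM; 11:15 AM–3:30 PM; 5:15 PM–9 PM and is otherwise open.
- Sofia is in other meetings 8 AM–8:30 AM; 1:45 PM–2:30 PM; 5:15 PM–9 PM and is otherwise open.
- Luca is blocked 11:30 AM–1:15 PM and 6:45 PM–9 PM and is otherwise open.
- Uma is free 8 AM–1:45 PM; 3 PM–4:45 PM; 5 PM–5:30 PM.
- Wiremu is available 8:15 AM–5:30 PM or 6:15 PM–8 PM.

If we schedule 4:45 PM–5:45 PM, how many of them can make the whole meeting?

Nikolai free: 08:00-19:15.
Xiulan free: 08:00-11:00, 14:15-19:00.
Leo free: 08:30-11:15, 15:30-17:15 (invert busy blocks within the working day).
Sofia free: 08:30-13:45, 14:30-17:15 (invert busy blocks within the working day).
Luca free: 08:00-11:30, 13:15-18:45 (invert busy blocks within the working day).
Uma free: 08:00-13:45, 15:00-16:45, 17:00-17:30.
Wiremu free: 08:15-17:30, 18:15-20:00.
Nikolai, Xiulan, and Luca can make the full 16:45-17:45 slot — that's 3.

3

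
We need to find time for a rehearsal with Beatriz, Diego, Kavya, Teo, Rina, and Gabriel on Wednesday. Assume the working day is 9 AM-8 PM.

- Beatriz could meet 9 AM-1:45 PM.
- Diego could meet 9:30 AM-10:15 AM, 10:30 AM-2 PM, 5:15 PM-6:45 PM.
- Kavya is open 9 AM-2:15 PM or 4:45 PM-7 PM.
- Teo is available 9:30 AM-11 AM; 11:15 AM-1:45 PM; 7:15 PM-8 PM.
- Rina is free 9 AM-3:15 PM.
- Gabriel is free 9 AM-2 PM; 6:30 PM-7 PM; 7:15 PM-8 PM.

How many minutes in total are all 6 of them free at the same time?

Beatriz ∩ Diego: 09:30-10:15, 10:30-13:45.
Beatriz ∩ Diego ∩ Kavya: 09:30-10:15, 10:30-13:45.
Beatriz ∩ Diego ∩ Kavya ∩ Teo: 09:30-10:15, 10:30-11:00, 11:15-13:45.
Beatriz ∩ Diego ∩ Kavya ∩ Teo ∩ Rina: 09:30-10:15, 10:30-11:00, 11:15-13:45.
Beatriz ∩ Diego ∩ Kavya ∩ Teo ∩ Rina ∩ Gabriel: 09:30-10:15, 10:30-11:00, 11:15-13:45.
So the common availability across everyone is 09:30-10:15, 10:30-11:00, 11:15-13:45.
Summing the common windows: 45 + 30 + 150 = 225 minutes.

225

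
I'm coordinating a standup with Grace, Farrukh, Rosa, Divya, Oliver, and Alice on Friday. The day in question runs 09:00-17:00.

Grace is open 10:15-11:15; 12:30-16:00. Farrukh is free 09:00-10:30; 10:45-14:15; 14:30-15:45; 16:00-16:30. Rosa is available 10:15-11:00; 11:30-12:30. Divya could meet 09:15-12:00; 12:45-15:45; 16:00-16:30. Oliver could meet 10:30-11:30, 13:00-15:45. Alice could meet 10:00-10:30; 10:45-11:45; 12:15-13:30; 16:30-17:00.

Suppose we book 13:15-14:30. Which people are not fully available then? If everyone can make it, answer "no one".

Alice, Farrukh, Rosa

Grace: free for 13:15-14:30. Farrukh: not fully free for 13:15-14:30. Rosa: not fully free for 13:15-14:30. Divya: free for 13:15-14:30. Oliver: free for 13:15-14:30. Alice: not fully free for 13:15-14:30.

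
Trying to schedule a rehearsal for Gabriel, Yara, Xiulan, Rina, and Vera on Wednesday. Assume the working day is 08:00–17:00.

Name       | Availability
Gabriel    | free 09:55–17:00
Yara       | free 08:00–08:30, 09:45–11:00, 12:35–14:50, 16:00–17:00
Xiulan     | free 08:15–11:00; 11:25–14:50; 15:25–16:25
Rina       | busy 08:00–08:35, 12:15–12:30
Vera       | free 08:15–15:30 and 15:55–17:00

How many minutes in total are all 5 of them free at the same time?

225

Gabriel free: 09:55-17:00.
Yara free: 08:00-08:30, 09:45-11:00, 12:35-14:50, 16:00-17:00.
Xiulan free: 08:15-11:00, 11:25-14:50, 15:25-16:25.
Rina free: 08:35-12:15, 12:30-17:00 (invert busy blocks within the working day).
Vera free: 08:15-15:30, 15:55-17:00.
Gabriel ∩ Yara: 09:55-11:00, 12:35-14:50, 16:00-17:00.
Gabriel ∩ Yara ∩ Xiulan: 09:55-11:00, 12:35-14:50, 16:00-16:25.
Gabriel ∩ Yara ∩ Xiulan ∩ Rina: 09:55-11:00, 12:35-14:50, 16:00-16:25.
Gabriel ∩ Yara ∩ Xiulan ∩ Rina ∩ Vera: 09:55-11:00, 12:35-14:50, 16:00-16:25.
Summing the common windows: 65 + 135 + 25 = 225 minutes.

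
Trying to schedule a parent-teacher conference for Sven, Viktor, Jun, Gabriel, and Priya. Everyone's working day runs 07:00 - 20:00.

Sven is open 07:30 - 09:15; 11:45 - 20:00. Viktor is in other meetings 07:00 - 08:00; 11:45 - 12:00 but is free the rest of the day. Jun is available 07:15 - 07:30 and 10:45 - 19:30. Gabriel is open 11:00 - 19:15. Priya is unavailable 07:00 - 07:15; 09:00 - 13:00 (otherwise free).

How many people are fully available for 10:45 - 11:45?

2

Sven free: 07:30-09:15, 11:45-20:00.
Viktor free: 08:00-11:45, 12:00-20:00 (invert busy blocks within the working day).
Jun free: 07:15-07:30, 10:45-19:30.
Gabriel free: 11:00-19:15.
Priya free: 07:15-09:00, 13:00-20:00 (invert busy blocks within the working day).
Viktor and Jun can make the full 10:45-11:45 slot — that's 2.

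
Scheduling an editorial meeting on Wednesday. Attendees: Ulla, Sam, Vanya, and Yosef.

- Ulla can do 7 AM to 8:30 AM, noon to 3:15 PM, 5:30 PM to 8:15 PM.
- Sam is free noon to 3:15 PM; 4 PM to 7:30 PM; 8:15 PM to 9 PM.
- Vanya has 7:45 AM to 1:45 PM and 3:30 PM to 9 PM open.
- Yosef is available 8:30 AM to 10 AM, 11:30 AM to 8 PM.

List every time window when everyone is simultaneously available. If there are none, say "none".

Ulla ∩ Sam: 12:00-15:15, 17:30-19:30.
Ulla ∩ Sam ∩ Vanya: 12:00-13:45, 17:30-19:30.
Ulla ∩ Sam ∩ Vanya ∩ Yosef: 12:00-13:45, 17:30-19:30.
So the common availability across everyone is 12:00-13:45, 17:30-19:30.

12:00-13:45, 17:30-19:30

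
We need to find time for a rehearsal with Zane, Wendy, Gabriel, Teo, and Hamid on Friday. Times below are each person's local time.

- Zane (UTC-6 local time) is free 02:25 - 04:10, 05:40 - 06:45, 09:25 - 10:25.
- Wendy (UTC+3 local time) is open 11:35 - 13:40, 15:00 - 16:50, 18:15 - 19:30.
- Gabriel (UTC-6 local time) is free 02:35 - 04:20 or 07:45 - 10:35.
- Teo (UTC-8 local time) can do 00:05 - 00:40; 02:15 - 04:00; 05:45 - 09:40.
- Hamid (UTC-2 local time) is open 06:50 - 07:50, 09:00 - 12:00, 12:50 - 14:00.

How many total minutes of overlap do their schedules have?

Zane in UTC: 08:25-10:10, 11:40-12:45, 15:25-16:25 (add 6h to convert from UTC-6).
Wendy in UTC: 08:35-10:40, 12:00-13:50, 15:15-16:30 (subtract 3h to convert from UTC+3).
Gabriel in UTC: 08:35-10:20, 13:45-16:35 (add 6h to convert from UTC-6).
Teo in UTC: 08:05-08:40, 10:15-12:00, 13:45-17:40 (add 8h to convert from UTC-8).
Hamid in UTC: 08:50-09:50, 11:00-14:00, 14:50-16:00 (add 2h to convert from UTC-2).
Zane ∩ Wendy: 08:35-10:10, 12:00-12:45, 15:25-16:25.
Zane ∩ Wendy ∩ Gabriel: 08:35-10:10, 15:25-16:25.
Zane ∩ Wendy ∩ Gabriel ∩ Teo: 08:35-08:40, 15:25-16:25.
Zane ∩ Wendy ∩ Gabriel ∩ Teo ∩ Hamid: 15:25-16:00.
That's a single block of 35 minutes.

35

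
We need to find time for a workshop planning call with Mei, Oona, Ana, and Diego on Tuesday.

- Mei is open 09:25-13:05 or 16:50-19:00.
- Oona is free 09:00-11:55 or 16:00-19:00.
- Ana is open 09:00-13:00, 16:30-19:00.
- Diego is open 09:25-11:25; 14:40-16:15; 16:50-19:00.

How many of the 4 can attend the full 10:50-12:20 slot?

Mei and Ana can make the full 10:50-12:20 slot — that's 2.

2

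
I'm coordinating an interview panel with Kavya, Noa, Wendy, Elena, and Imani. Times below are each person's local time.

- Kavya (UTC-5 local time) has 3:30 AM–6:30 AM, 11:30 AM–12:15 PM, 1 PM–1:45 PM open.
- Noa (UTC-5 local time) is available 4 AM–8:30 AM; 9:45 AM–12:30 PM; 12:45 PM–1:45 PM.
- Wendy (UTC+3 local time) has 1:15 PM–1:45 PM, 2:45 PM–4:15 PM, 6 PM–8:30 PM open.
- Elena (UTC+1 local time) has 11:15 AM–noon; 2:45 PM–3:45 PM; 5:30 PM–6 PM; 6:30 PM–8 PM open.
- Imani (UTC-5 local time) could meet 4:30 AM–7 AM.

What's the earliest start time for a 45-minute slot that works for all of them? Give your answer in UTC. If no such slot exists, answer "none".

none

Kavya in UTC: 08:30-11:30, 16:30-17:15, 18:00-18:45 (add 5h to convert from UTC-5).
Noa in UTC: 09:00-13:30, 14:45-17:30, 17:45-18:45 (add 5h to convert from UTC-5).
Wendy in UTC: 10:15-10:45, 11:45-13:15, 15:00-17:30 (subtract 3h to convert from UTC+3).
Elena in UTC: 10:15-11:00, 13:45-14:45, 16:30-17:00, 17:30-19:00 (subtract 1h to convert from UTC+1).
Imani in UTC: 09:30-12:00 (add 5h to convert from UTC-5).
Kavya ∩ Noa: 09:00-11:30, 16:30-17:15, 18:00-18:45.
Kavya ∩ Noa ∩ Wendy: 10:15-10:45, 16:30-17:15.
Kavya ∩ Noa ∩ Wendy ∩ Elena: 10:15-10:45, 16:30-17:00.
Kavya ∩ Noa ∩ Wendy ∩ Elena ∩ Imani: 10:15-10:45.
No common window is at least 45 minutes long.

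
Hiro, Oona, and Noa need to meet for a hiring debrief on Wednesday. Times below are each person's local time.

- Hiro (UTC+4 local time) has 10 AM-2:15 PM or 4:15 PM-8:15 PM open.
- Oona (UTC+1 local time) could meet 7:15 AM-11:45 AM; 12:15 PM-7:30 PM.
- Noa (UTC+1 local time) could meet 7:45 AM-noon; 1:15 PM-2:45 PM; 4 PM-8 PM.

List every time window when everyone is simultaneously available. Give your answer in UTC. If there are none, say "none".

Hiro in UTC: 06:00-10:15, 12:15-16:15 (subtract 4h to convert from UTC+4).
Oona in UTC: 06:15-10:45, 11:15-18:30 (subtract 1h to convert from UTC+1).
Noa in UTC: 06:45-11:00, 12:15-13:45, 15:00-19:00 (subtract 1h to convert from UTC+1).
Hiro ∩ Oona: 06:15-10:15, 12:15-16:15.
Hiro ∩ Oona ∩ Noa: 06:45-10:15, 12:15-13:45, 15:00-16:15.
Those are the intersection windows.

06:45-10:15, 12:15-13:45, 15:00-16:15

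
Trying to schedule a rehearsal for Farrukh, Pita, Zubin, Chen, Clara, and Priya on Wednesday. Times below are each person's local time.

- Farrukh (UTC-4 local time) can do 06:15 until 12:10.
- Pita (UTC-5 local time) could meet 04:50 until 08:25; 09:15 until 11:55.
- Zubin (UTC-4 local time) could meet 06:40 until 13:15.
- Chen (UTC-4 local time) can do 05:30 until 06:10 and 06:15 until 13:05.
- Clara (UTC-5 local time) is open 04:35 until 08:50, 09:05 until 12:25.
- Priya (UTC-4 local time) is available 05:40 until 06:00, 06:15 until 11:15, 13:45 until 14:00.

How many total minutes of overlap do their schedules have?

Farrukh in UTC: 10:15-16:10 (add 4h to convert from UTC-4).
Pita in UTC: 09:50-13:25, 14:15-16:55 (add 5h to convert from UTC-5).
Zubin in UTC: 10:40-17:15 (add 4h to convert from UTC-4).
Chen in UTC: 09:30-10:10, 10:15-17:05 (add 4h to convert from UTC-4).
Clara in UTC: 09:35-13:50, 14:05-17:25 (add 5h to convert from UTC-5).
Priya in UTC: 09:40-10:00, 10:15-15:15, 17:45-18:00 (add 4h to convert from UTC-4).
Farrukh ∩ Pita: 10:15-13:25, 14:15-16:10.
Farrukh ∩ Pita ∩ Zubin: 10:40-13:25, 14:15-16:10.
Farrukh ∩ Pita ∩ Zubin ∩ Chen: 10:40-13:25, 14:15-16:10.
Farrukh ∩ Pita ∩ Zubin ∩ Chen ∩ Clara: 10:40-13:25, 14:15-16:10.
Farrukh ∩ Pita ∩ Zubin ∩ Chen ∩ Clara ∩ Priya: 10:40-13:25, 14:15-15:15.
So the common availability across everyone is 10:40-13:25, 14:15-15:15.
Summing the common windows: 165 + 60 = 225 minutes.

225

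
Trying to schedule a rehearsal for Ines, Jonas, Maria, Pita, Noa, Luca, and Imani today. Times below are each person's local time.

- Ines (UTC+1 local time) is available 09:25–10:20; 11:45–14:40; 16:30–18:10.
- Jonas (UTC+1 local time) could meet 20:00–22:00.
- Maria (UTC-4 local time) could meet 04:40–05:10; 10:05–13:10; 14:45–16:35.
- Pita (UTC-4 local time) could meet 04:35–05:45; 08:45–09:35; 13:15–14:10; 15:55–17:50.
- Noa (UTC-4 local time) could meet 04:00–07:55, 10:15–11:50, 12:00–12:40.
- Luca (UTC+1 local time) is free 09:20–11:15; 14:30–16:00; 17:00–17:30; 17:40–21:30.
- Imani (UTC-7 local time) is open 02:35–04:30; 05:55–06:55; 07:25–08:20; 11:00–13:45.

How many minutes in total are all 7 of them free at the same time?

0

Ines in UTC: 08:25-09:20, 10:45-13:40, 15:30-17:10 (subtract 1h to convert from UTC+1).
Jonas in UTC: 19:00-21:00 (subtract 1h to convert from UTC+1).
Maria in UTC: 08:40-09:10, 14:05-17:10, 18:45-20:35 (add 4h to convert from UTC-4).
Pita in UTC: 08:35-09:45, 12:45-13:35, 17:15-18:10, 19:55-21:50 (add 4h to convert from UTC-4).
Noa in UTC: 08:00-11:55, 14:15-15:50, 16:00-16:40 (add 4h to convert from UTC-4).
Luca in UTC: 08:20-10:15, 13:30-15:00, 16:00-16:30, 16:40-20:30 (subtract 1h to convert from UTC+1).
Imani in UTC: 09:35-11:30, 12:55-13:55, 14:25-15:20, 18:00-20:45 (add 7h to convert from UTC-7).
Ines ∩ Jonas: ∅.
Ines ∩ Jonas ∩ Maria: ∅.
Ines ∩ Jonas ∩ Maria ∩ Pita: ∅.
Ines ∩ Jonas ∩ Maria ∩ Pita ∩ Noa: ∅.
Ines ∩ Jonas ∩ Maria ∩ Pita ∩ Noa ∩ Luca: ∅.
Ines ∩ Jonas ∩ Maria ∩ Pita ∩ Noa ∩ Luca ∩ Imani: ∅.
There is no time when everyone is free.
There is no common window, so the total is 0 minutes.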